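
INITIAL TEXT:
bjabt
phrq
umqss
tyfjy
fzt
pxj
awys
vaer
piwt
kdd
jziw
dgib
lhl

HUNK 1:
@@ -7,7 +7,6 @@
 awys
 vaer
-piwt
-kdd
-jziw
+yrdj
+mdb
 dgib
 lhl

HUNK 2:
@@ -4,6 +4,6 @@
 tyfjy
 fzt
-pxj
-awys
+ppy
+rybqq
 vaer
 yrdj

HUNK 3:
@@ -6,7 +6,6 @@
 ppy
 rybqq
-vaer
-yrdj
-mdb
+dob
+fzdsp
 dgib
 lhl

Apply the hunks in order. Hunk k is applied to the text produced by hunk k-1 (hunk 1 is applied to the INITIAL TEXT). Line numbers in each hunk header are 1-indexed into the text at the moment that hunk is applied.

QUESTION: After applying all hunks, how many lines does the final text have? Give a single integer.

Answer: 11

Derivation:
Hunk 1: at line 7 remove [piwt,kdd,jziw] add [yrdj,mdb] -> 12 lines: bjabt phrq umqss tyfjy fzt pxj awys vaer yrdj mdb dgib lhl
Hunk 2: at line 4 remove [pxj,awys] add [ppy,rybqq] -> 12 lines: bjabt phrq umqss tyfjy fzt ppy rybqq vaer yrdj mdb dgib lhl
Hunk 3: at line 6 remove [vaer,yrdj,mdb] add [dob,fzdsp] -> 11 lines: bjabt phrq umqss tyfjy fzt ppy rybqq dob fzdsp dgib lhl
Final line count: 11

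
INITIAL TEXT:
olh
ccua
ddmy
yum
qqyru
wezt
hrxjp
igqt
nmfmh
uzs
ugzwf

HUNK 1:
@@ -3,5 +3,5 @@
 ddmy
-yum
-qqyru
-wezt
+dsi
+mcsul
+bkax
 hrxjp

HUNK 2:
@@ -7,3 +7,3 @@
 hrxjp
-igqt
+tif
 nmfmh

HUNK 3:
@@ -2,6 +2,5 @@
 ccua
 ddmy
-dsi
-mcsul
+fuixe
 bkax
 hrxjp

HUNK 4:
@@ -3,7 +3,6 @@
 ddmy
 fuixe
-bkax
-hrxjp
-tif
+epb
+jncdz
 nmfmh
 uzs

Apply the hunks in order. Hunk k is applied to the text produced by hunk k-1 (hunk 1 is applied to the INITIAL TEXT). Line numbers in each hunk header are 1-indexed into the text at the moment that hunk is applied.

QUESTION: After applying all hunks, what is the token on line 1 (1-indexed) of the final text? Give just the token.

Answer: olh

Derivation:
Hunk 1: at line 3 remove [yum,qqyru,wezt] add [dsi,mcsul,bkax] -> 11 lines: olh ccua ddmy dsi mcsul bkax hrxjp igqt nmfmh uzs ugzwf
Hunk 2: at line 7 remove [igqt] add [tif] -> 11 lines: olh ccua ddmy dsi mcsul bkax hrxjp tif nmfmh uzs ugzwf
Hunk 3: at line 2 remove [dsi,mcsul] add [fuixe] -> 10 lines: olh ccua ddmy fuixe bkax hrxjp tif nmfmh uzs ugzwf
Hunk 4: at line 3 remove [bkax,hrxjp,tif] add [epb,jncdz] -> 9 lines: olh ccua ddmy fuixe epb jncdz nmfmh uzs ugzwf
Final line 1: olh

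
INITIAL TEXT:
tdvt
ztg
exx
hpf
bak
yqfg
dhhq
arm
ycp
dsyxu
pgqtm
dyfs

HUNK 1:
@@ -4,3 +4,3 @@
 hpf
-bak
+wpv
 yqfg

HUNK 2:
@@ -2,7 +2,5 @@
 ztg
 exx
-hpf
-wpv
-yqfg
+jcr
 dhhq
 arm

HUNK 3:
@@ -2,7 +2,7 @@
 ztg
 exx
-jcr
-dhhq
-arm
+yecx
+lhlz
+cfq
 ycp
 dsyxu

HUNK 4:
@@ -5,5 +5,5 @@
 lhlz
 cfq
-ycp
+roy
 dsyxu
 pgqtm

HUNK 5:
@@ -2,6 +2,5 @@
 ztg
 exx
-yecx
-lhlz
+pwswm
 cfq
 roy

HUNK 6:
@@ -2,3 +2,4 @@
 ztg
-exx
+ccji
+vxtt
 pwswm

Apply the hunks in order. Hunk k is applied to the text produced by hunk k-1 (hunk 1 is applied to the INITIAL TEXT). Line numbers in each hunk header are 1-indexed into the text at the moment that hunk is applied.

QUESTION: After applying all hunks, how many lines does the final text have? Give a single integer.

Hunk 1: at line 4 remove [bak] add [wpv] -> 12 lines: tdvt ztg exx hpf wpv yqfg dhhq arm ycp dsyxu pgqtm dyfs
Hunk 2: at line 2 remove [hpf,wpv,yqfg] add [jcr] -> 10 lines: tdvt ztg exx jcr dhhq arm ycp dsyxu pgqtm dyfs
Hunk 3: at line 2 remove [jcr,dhhq,arm] add [yecx,lhlz,cfq] -> 10 lines: tdvt ztg exx yecx lhlz cfq ycp dsyxu pgqtm dyfs
Hunk 4: at line 5 remove [ycp] add [roy] -> 10 lines: tdvt ztg exx yecx lhlz cfq roy dsyxu pgqtm dyfs
Hunk 5: at line 2 remove [yecx,lhlz] add [pwswm] -> 9 lines: tdvt ztg exx pwswm cfq roy dsyxu pgqtm dyfs
Hunk 6: at line 2 remove [exx] add [ccji,vxtt] -> 10 lines: tdvt ztg ccji vxtt pwswm cfq roy dsyxu pgqtm dyfs
Final line count: 10

Answer: 10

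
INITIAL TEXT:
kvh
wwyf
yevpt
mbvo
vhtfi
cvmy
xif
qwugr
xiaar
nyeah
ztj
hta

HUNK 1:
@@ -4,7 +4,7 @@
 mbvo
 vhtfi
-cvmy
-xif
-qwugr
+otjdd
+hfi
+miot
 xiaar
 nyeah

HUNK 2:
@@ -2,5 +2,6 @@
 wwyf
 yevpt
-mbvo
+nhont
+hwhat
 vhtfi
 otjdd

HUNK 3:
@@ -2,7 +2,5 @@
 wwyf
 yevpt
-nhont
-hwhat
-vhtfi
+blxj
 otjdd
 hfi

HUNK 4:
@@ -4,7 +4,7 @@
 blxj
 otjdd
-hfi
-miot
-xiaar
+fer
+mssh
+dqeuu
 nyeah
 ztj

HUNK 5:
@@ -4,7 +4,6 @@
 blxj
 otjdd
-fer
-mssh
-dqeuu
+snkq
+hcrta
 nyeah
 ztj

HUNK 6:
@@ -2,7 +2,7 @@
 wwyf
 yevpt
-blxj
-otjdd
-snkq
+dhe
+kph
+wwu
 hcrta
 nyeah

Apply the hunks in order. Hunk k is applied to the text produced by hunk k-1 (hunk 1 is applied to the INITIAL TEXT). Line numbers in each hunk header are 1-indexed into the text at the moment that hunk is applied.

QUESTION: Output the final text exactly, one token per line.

Answer: kvh
wwyf
yevpt
dhe
kph
wwu
hcrta
nyeah
ztj
hta

Derivation:
Hunk 1: at line 4 remove [cvmy,xif,qwugr] add [otjdd,hfi,miot] -> 12 lines: kvh wwyf yevpt mbvo vhtfi otjdd hfi miot xiaar nyeah ztj hta
Hunk 2: at line 2 remove [mbvo] add [nhont,hwhat] -> 13 lines: kvh wwyf yevpt nhont hwhat vhtfi otjdd hfi miot xiaar nyeah ztj hta
Hunk 3: at line 2 remove [nhont,hwhat,vhtfi] add [blxj] -> 11 lines: kvh wwyf yevpt blxj otjdd hfi miot xiaar nyeah ztj hta
Hunk 4: at line 4 remove [hfi,miot,xiaar] add [fer,mssh,dqeuu] -> 11 lines: kvh wwyf yevpt blxj otjdd fer mssh dqeuu nyeah ztj hta
Hunk 5: at line 4 remove [fer,mssh,dqeuu] add [snkq,hcrta] -> 10 lines: kvh wwyf yevpt blxj otjdd snkq hcrta nyeah ztj hta
Hunk 6: at line 2 remove [blxj,otjdd,snkq] add [dhe,kph,wwu] -> 10 lines: kvh wwyf yevpt dhe kph wwu hcrta nyeah ztj hta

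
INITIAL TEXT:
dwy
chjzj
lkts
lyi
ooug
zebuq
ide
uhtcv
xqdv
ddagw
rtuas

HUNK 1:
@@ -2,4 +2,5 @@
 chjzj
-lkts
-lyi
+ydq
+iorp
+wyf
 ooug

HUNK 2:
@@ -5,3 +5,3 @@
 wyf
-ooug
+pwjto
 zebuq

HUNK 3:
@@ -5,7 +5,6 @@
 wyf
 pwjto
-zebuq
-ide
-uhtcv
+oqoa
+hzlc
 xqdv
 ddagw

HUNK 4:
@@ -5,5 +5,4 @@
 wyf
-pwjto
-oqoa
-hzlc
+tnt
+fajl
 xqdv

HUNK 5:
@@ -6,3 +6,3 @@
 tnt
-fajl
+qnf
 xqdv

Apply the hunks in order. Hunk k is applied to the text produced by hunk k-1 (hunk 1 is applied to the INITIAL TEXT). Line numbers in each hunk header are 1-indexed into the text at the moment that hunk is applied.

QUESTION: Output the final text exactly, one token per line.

Hunk 1: at line 2 remove [lkts,lyi] add [ydq,iorp,wyf] -> 12 lines: dwy chjzj ydq iorp wyf ooug zebuq ide uhtcv xqdv ddagw rtuas
Hunk 2: at line 5 remove [ooug] add [pwjto] -> 12 lines: dwy chjzj ydq iorp wyf pwjto zebuq ide uhtcv xqdv ddagw rtuas
Hunk 3: at line 5 remove [zebuq,ide,uhtcv] add [oqoa,hzlc] -> 11 lines: dwy chjzj ydq iorp wyf pwjto oqoa hzlc xqdv ddagw rtuas
Hunk 4: at line 5 remove [pwjto,oqoa,hzlc] add [tnt,fajl] -> 10 lines: dwy chjzj ydq iorp wyf tnt fajl xqdv ddagw rtuas
Hunk 5: at line 6 remove [fajl] add [qnf] -> 10 lines: dwy chjzj ydq iorp wyf tnt qnf xqdv ddagw rtuas

Answer: dwy
chjzj
ydq
iorp
wyf
tnt
qnf
xqdv
ddagw
rtuas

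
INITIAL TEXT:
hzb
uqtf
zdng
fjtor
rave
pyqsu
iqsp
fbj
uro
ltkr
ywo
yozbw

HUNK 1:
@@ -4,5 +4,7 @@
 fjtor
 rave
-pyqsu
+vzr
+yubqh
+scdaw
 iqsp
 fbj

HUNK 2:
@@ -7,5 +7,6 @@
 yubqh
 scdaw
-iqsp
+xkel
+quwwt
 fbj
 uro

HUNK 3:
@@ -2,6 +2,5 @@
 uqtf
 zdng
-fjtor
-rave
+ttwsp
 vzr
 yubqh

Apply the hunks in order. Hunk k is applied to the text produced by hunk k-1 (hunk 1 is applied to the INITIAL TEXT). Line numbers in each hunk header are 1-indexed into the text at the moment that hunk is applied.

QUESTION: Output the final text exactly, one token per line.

Answer: hzb
uqtf
zdng
ttwsp
vzr
yubqh
scdaw
xkel
quwwt
fbj
uro
ltkr
ywo
yozbw

Derivation:
Hunk 1: at line 4 remove [pyqsu] add [vzr,yubqh,scdaw] -> 14 lines: hzb uqtf zdng fjtor rave vzr yubqh scdaw iqsp fbj uro ltkr ywo yozbw
Hunk 2: at line 7 remove [iqsp] add [xkel,quwwt] -> 15 lines: hzb uqtf zdng fjtor rave vzr yubqh scdaw xkel quwwt fbj uro ltkr ywo yozbw
Hunk 3: at line 2 remove [fjtor,rave] add [ttwsp] -> 14 lines: hzb uqtf zdng ttwsp vzr yubqh scdaw xkel quwwt fbj uro ltkr ywo yozbw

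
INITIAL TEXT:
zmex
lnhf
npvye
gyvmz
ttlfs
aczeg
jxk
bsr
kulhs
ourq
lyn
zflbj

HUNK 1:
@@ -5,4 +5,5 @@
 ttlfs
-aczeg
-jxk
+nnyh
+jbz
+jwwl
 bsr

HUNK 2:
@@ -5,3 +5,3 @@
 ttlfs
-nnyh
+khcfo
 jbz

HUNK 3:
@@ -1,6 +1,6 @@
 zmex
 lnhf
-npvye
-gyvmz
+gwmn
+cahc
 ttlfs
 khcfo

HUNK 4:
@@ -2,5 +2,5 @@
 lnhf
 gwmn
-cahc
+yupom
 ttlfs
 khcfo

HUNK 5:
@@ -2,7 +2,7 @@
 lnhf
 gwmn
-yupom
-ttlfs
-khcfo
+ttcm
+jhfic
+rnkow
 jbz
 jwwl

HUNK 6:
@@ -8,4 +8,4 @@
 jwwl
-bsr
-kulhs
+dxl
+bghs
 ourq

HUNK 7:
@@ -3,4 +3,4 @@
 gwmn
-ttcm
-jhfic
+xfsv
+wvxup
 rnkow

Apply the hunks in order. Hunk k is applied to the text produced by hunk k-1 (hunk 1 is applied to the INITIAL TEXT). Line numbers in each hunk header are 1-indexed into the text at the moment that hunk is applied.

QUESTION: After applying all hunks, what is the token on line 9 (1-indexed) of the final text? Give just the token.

Hunk 1: at line 5 remove [aczeg,jxk] add [nnyh,jbz,jwwl] -> 13 lines: zmex lnhf npvye gyvmz ttlfs nnyh jbz jwwl bsr kulhs ourq lyn zflbj
Hunk 2: at line 5 remove [nnyh] add [khcfo] -> 13 lines: zmex lnhf npvye gyvmz ttlfs khcfo jbz jwwl bsr kulhs ourq lyn zflbj
Hunk 3: at line 1 remove [npvye,gyvmz] add [gwmn,cahc] -> 13 lines: zmex lnhf gwmn cahc ttlfs khcfo jbz jwwl bsr kulhs ourq lyn zflbj
Hunk 4: at line 2 remove [cahc] add [yupom] -> 13 lines: zmex lnhf gwmn yupom ttlfs khcfo jbz jwwl bsr kulhs ourq lyn zflbj
Hunk 5: at line 2 remove [yupom,ttlfs,khcfo] add [ttcm,jhfic,rnkow] -> 13 lines: zmex lnhf gwmn ttcm jhfic rnkow jbz jwwl bsr kulhs ourq lyn zflbj
Hunk 6: at line 8 remove [bsr,kulhs] add [dxl,bghs] -> 13 lines: zmex lnhf gwmn ttcm jhfic rnkow jbz jwwl dxl bghs ourq lyn zflbj
Hunk 7: at line 3 remove [ttcm,jhfic] add [xfsv,wvxup] -> 13 lines: zmex lnhf gwmn xfsv wvxup rnkow jbz jwwl dxl bghs ourq lyn zflbj
Final line 9: dxl

Answer: dxl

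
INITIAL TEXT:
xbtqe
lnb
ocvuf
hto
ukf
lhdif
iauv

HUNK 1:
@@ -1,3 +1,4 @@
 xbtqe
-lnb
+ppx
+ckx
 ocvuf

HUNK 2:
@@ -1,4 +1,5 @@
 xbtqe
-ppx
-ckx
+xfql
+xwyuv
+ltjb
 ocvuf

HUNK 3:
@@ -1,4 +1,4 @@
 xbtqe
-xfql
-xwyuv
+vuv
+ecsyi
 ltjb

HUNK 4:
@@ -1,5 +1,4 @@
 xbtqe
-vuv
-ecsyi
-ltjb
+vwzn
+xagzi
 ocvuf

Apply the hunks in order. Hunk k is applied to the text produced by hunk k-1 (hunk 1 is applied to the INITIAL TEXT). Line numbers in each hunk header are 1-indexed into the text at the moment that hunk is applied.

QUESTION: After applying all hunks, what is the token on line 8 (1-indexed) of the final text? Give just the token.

Answer: iauv

Derivation:
Hunk 1: at line 1 remove [lnb] add [ppx,ckx] -> 8 lines: xbtqe ppx ckx ocvuf hto ukf lhdif iauv
Hunk 2: at line 1 remove [ppx,ckx] add [xfql,xwyuv,ltjb] -> 9 lines: xbtqe xfql xwyuv ltjb ocvuf hto ukf lhdif iauv
Hunk 3: at line 1 remove [xfql,xwyuv] add [vuv,ecsyi] -> 9 lines: xbtqe vuv ecsyi ltjb ocvuf hto ukf lhdif iauv
Hunk 4: at line 1 remove [vuv,ecsyi,ltjb] add [vwzn,xagzi] -> 8 lines: xbtqe vwzn xagzi ocvuf hto ukf lhdif iauv
Final line 8: iauv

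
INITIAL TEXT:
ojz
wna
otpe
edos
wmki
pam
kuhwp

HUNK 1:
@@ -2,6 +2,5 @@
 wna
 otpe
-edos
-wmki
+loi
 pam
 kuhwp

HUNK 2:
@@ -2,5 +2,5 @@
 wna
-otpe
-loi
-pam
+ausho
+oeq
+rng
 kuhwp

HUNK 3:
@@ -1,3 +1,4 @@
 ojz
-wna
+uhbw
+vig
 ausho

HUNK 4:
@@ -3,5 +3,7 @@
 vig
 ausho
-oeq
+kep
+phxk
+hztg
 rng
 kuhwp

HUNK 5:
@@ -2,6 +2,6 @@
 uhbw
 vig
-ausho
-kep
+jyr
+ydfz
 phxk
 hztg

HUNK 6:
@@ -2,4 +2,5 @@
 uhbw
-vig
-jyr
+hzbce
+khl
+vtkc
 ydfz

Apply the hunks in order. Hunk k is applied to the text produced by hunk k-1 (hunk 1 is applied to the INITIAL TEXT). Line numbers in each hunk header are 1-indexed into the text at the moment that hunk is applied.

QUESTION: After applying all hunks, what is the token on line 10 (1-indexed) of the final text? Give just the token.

Hunk 1: at line 2 remove [edos,wmki] add [loi] -> 6 lines: ojz wna otpe loi pam kuhwp
Hunk 2: at line 2 remove [otpe,loi,pam] add [ausho,oeq,rng] -> 6 lines: ojz wna ausho oeq rng kuhwp
Hunk 3: at line 1 remove [wna] add [uhbw,vig] -> 7 lines: ojz uhbw vig ausho oeq rng kuhwp
Hunk 4: at line 3 remove [oeq] add [kep,phxk,hztg] -> 9 lines: ojz uhbw vig ausho kep phxk hztg rng kuhwp
Hunk 5: at line 2 remove [ausho,kep] add [jyr,ydfz] -> 9 lines: ojz uhbw vig jyr ydfz phxk hztg rng kuhwp
Hunk 6: at line 2 remove [vig,jyr] add [hzbce,khl,vtkc] -> 10 lines: ojz uhbw hzbce khl vtkc ydfz phxk hztg rng kuhwp
Final line 10: kuhwp

Answer: kuhwp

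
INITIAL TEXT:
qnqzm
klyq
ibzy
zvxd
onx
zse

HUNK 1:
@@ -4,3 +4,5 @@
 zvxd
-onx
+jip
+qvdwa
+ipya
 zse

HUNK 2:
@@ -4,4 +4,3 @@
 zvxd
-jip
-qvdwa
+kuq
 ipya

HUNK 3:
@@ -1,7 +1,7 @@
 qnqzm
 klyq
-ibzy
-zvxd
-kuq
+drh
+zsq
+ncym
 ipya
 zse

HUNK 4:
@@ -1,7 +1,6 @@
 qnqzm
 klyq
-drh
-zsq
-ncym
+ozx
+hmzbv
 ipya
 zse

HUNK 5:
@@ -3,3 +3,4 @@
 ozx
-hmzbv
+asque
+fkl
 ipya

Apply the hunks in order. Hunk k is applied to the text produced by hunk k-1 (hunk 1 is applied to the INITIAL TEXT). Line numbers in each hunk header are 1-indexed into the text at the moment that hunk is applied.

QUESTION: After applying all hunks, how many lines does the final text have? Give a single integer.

Hunk 1: at line 4 remove [onx] add [jip,qvdwa,ipya] -> 8 lines: qnqzm klyq ibzy zvxd jip qvdwa ipya zse
Hunk 2: at line 4 remove [jip,qvdwa] add [kuq] -> 7 lines: qnqzm klyq ibzy zvxd kuq ipya zse
Hunk 3: at line 1 remove [ibzy,zvxd,kuq] add [drh,zsq,ncym] -> 7 lines: qnqzm klyq drh zsq ncym ipya zse
Hunk 4: at line 1 remove [drh,zsq,ncym] add [ozx,hmzbv] -> 6 lines: qnqzm klyq ozx hmzbv ipya zse
Hunk 5: at line 3 remove [hmzbv] add [asque,fkl] -> 7 lines: qnqzm klyq ozx asque fkl ipya zse
Final line count: 7

Answer: 7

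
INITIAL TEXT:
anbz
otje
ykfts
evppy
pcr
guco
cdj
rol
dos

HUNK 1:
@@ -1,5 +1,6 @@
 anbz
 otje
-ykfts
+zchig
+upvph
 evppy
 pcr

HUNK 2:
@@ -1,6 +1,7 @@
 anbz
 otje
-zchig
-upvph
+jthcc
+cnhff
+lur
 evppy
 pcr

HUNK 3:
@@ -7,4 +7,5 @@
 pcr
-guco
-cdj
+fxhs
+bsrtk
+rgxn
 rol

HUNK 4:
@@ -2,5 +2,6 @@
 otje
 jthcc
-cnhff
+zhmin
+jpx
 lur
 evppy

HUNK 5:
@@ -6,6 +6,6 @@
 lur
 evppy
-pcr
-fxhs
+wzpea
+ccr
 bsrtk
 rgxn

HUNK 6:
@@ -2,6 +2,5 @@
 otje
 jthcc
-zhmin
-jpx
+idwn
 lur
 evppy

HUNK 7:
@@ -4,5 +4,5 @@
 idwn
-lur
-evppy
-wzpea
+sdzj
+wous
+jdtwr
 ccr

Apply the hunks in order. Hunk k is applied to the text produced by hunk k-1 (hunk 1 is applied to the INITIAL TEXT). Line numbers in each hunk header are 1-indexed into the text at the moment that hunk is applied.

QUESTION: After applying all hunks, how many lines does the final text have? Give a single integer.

Answer: 12

Derivation:
Hunk 1: at line 1 remove [ykfts] add [zchig,upvph] -> 10 lines: anbz otje zchig upvph evppy pcr guco cdj rol dos
Hunk 2: at line 1 remove [zchig,upvph] add [jthcc,cnhff,lur] -> 11 lines: anbz otje jthcc cnhff lur evppy pcr guco cdj rol dos
Hunk 3: at line 7 remove [guco,cdj] add [fxhs,bsrtk,rgxn] -> 12 lines: anbz otje jthcc cnhff lur evppy pcr fxhs bsrtk rgxn rol dos
Hunk 4: at line 2 remove [cnhff] add [zhmin,jpx] -> 13 lines: anbz otje jthcc zhmin jpx lur evppy pcr fxhs bsrtk rgxn rol dos
Hunk 5: at line 6 remove [pcr,fxhs] add [wzpea,ccr] -> 13 lines: anbz otje jthcc zhmin jpx lur evppy wzpea ccr bsrtk rgxn rol dos
Hunk 6: at line 2 remove [zhmin,jpx] add [idwn] -> 12 lines: anbz otje jthcc idwn lur evppy wzpea ccr bsrtk rgxn rol dos
Hunk 7: at line 4 remove [lur,evppy,wzpea] add [sdzj,wous,jdtwr] -> 12 lines: anbz otje jthcc idwn sdzj wous jdtwr ccr bsrtk rgxn rol dos
Final line count: 12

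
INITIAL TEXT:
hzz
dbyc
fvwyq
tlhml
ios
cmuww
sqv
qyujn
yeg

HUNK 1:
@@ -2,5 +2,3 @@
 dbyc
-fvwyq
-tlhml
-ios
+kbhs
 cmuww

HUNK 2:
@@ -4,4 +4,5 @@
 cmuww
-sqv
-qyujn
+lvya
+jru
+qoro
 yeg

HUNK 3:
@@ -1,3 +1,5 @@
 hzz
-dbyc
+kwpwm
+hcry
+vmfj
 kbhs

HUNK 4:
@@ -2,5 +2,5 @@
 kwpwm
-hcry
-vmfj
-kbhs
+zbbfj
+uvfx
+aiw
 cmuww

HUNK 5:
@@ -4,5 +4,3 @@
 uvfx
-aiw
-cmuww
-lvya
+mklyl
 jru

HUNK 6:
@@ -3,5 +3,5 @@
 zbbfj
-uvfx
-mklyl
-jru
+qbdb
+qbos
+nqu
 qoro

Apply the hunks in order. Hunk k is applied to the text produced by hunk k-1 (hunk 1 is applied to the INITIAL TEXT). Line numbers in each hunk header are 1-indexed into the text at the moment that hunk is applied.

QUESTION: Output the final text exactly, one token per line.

Answer: hzz
kwpwm
zbbfj
qbdb
qbos
nqu
qoro
yeg

Derivation:
Hunk 1: at line 2 remove [fvwyq,tlhml,ios] add [kbhs] -> 7 lines: hzz dbyc kbhs cmuww sqv qyujn yeg
Hunk 2: at line 4 remove [sqv,qyujn] add [lvya,jru,qoro] -> 8 lines: hzz dbyc kbhs cmuww lvya jru qoro yeg
Hunk 3: at line 1 remove [dbyc] add [kwpwm,hcry,vmfj] -> 10 lines: hzz kwpwm hcry vmfj kbhs cmuww lvya jru qoro yeg
Hunk 4: at line 2 remove [hcry,vmfj,kbhs] add [zbbfj,uvfx,aiw] -> 10 lines: hzz kwpwm zbbfj uvfx aiw cmuww lvya jru qoro yeg
Hunk 5: at line 4 remove [aiw,cmuww,lvya] add [mklyl] -> 8 lines: hzz kwpwm zbbfj uvfx mklyl jru qoro yeg
Hunk 6: at line 3 remove [uvfx,mklyl,jru] add [qbdb,qbos,nqu] -> 8 lines: hzz kwpwm zbbfj qbdb qbos nqu qoro yeg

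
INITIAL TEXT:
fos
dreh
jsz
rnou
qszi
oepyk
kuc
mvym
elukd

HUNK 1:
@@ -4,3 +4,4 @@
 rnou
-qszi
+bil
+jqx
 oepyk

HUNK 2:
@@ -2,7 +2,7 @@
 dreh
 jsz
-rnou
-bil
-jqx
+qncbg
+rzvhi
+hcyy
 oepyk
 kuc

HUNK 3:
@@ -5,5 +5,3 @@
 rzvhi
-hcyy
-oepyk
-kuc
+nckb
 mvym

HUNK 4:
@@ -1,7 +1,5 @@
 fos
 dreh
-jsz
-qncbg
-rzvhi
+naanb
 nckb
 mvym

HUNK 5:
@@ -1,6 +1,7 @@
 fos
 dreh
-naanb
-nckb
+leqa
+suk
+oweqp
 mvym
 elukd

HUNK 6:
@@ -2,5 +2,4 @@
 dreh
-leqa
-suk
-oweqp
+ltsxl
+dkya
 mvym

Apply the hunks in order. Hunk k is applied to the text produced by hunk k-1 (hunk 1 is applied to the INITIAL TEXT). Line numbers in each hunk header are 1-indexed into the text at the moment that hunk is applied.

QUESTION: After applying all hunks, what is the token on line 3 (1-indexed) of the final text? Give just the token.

Answer: ltsxl

Derivation:
Hunk 1: at line 4 remove [qszi] add [bil,jqx] -> 10 lines: fos dreh jsz rnou bil jqx oepyk kuc mvym elukd
Hunk 2: at line 2 remove [rnou,bil,jqx] add [qncbg,rzvhi,hcyy] -> 10 lines: fos dreh jsz qncbg rzvhi hcyy oepyk kuc mvym elukd
Hunk 3: at line 5 remove [hcyy,oepyk,kuc] add [nckb] -> 8 lines: fos dreh jsz qncbg rzvhi nckb mvym elukd
Hunk 4: at line 1 remove [jsz,qncbg,rzvhi] add [naanb] -> 6 lines: fos dreh naanb nckb mvym elukd
Hunk 5: at line 1 remove [naanb,nckb] add [leqa,suk,oweqp] -> 7 lines: fos dreh leqa suk oweqp mvym elukd
Hunk 6: at line 2 remove [leqa,suk,oweqp] add [ltsxl,dkya] -> 6 lines: fos dreh ltsxl dkya mvym elukd
Final line 3: ltsxl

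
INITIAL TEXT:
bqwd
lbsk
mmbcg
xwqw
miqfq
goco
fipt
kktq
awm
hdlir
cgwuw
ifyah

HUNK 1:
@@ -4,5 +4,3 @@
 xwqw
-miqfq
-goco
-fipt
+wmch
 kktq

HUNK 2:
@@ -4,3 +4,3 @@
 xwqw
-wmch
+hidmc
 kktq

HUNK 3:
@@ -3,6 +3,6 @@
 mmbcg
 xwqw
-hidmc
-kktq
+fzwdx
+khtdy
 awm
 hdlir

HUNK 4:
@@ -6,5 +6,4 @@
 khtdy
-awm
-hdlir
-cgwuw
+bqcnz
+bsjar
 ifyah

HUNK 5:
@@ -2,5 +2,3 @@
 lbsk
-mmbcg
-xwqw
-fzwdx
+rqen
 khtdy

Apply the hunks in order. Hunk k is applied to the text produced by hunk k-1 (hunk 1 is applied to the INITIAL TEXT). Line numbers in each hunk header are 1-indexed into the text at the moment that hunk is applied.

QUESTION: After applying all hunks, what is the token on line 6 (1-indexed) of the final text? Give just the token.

Answer: bsjar

Derivation:
Hunk 1: at line 4 remove [miqfq,goco,fipt] add [wmch] -> 10 lines: bqwd lbsk mmbcg xwqw wmch kktq awm hdlir cgwuw ifyah
Hunk 2: at line 4 remove [wmch] add [hidmc] -> 10 lines: bqwd lbsk mmbcg xwqw hidmc kktq awm hdlir cgwuw ifyah
Hunk 3: at line 3 remove [hidmc,kktq] add [fzwdx,khtdy] -> 10 lines: bqwd lbsk mmbcg xwqw fzwdx khtdy awm hdlir cgwuw ifyah
Hunk 4: at line 6 remove [awm,hdlir,cgwuw] add [bqcnz,bsjar] -> 9 lines: bqwd lbsk mmbcg xwqw fzwdx khtdy bqcnz bsjar ifyah
Hunk 5: at line 2 remove [mmbcg,xwqw,fzwdx] add [rqen] -> 7 lines: bqwd lbsk rqen khtdy bqcnz bsjar ifyah
Final line 6: bsjar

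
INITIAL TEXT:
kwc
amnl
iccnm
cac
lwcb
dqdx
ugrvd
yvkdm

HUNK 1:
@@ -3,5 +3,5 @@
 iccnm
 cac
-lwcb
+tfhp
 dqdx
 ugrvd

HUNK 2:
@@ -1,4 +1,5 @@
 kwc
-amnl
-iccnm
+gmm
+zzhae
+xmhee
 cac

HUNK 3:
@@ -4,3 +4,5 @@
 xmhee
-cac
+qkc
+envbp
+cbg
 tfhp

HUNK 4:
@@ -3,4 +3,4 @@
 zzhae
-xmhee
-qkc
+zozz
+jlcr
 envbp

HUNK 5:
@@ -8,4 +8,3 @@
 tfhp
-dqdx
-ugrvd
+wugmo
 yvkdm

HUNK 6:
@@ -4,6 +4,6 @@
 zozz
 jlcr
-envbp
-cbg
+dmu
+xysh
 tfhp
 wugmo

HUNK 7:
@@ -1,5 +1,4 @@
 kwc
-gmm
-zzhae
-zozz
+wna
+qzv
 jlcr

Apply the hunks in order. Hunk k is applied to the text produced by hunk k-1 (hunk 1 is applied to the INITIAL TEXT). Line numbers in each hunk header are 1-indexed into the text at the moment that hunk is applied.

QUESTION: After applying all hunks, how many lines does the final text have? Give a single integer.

Hunk 1: at line 3 remove [lwcb] add [tfhp] -> 8 lines: kwc amnl iccnm cac tfhp dqdx ugrvd yvkdm
Hunk 2: at line 1 remove [amnl,iccnm] add [gmm,zzhae,xmhee] -> 9 lines: kwc gmm zzhae xmhee cac tfhp dqdx ugrvd yvkdm
Hunk 3: at line 4 remove [cac] add [qkc,envbp,cbg] -> 11 lines: kwc gmm zzhae xmhee qkc envbp cbg tfhp dqdx ugrvd yvkdm
Hunk 4: at line 3 remove [xmhee,qkc] add [zozz,jlcr] -> 11 lines: kwc gmm zzhae zozz jlcr envbp cbg tfhp dqdx ugrvd yvkdm
Hunk 5: at line 8 remove [dqdx,ugrvd] add [wugmo] -> 10 lines: kwc gmm zzhae zozz jlcr envbp cbg tfhp wugmo yvkdm
Hunk 6: at line 4 remove [envbp,cbg] add [dmu,xysh] -> 10 lines: kwc gmm zzhae zozz jlcr dmu xysh tfhp wugmo yvkdm
Hunk 7: at line 1 remove [gmm,zzhae,zozz] add [wna,qzv] -> 9 lines: kwc wna qzv jlcr dmu xysh tfhp wugmo yvkdm
Final line count: 9

Answer: 9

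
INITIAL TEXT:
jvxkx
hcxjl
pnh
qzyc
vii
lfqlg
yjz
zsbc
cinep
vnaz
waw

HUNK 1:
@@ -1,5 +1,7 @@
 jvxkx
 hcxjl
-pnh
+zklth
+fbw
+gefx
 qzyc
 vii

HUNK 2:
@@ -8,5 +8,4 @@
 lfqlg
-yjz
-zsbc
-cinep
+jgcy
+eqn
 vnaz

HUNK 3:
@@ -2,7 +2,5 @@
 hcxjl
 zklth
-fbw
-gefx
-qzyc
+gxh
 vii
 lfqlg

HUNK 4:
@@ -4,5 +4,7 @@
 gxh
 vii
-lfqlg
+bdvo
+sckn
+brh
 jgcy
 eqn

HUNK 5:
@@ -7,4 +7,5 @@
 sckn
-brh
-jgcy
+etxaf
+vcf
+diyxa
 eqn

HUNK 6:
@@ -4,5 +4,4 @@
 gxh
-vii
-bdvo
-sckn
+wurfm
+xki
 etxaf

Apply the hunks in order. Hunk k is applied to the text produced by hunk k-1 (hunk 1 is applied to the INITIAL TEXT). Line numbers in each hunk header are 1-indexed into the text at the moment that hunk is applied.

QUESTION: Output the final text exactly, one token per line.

Answer: jvxkx
hcxjl
zklth
gxh
wurfm
xki
etxaf
vcf
diyxa
eqn
vnaz
waw

Derivation:
Hunk 1: at line 1 remove [pnh] add [zklth,fbw,gefx] -> 13 lines: jvxkx hcxjl zklth fbw gefx qzyc vii lfqlg yjz zsbc cinep vnaz waw
Hunk 2: at line 8 remove [yjz,zsbc,cinep] add [jgcy,eqn] -> 12 lines: jvxkx hcxjl zklth fbw gefx qzyc vii lfqlg jgcy eqn vnaz waw
Hunk 3: at line 2 remove [fbw,gefx,qzyc] add [gxh] -> 10 lines: jvxkx hcxjl zklth gxh vii lfqlg jgcy eqn vnaz waw
Hunk 4: at line 4 remove [lfqlg] add [bdvo,sckn,brh] -> 12 lines: jvxkx hcxjl zklth gxh vii bdvo sckn brh jgcy eqn vnaz waw
Hunk 5: at line 7 remove [brh,jgcy] add [etxaf,vcf,diyxa] -> 13 lines: jvxkx hcxjl zklth gxh vii bdvo sckn etxaf vcf diyxa eqn vnaz waw
Hunk 6: at line 4 remove [vii,bdvo,sckn] add [wurfm,xki] -> 12 lines: jvxkx hcxjl zklth gxh wurfm xki etxaf vcf diyxa eqn vnaz waw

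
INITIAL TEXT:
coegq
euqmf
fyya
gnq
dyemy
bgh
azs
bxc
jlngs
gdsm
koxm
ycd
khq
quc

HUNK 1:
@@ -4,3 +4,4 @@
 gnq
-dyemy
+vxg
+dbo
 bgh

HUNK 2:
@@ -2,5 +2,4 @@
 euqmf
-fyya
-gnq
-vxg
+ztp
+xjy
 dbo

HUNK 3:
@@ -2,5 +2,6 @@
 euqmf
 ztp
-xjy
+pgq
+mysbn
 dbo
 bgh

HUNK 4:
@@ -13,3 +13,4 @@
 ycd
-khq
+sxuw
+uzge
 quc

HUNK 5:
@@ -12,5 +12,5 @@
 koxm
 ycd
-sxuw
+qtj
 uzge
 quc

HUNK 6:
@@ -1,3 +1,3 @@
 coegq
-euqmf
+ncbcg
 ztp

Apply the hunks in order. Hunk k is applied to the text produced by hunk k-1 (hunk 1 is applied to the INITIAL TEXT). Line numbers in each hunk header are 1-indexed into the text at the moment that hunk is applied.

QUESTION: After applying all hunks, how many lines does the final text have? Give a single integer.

Answer: 16

Derivation:
Hunk 1: at line 4 remove [dyemy] add [vxg,dbo] -> 15 lines: coegq euqmf fyya gnq vxg dbo bgh azs bxc jlngs gdsm koxm ycd khq quc
Hunk 2: at line 2 remove [fyya,gnq,vxg] add [ztp,xjy] -> 14 lines: coegq euqmf ztp xjy dbo bgh azs bxc jlngs gdsm koxm ycd khq quc
Hunk 3: at line 2 remove [xjy] add [pgq,mysbn] -> 15 lines: coegq euqmf ztp pgq mysbn dbo bgh azs bxc jlngs gdsm koxm ycd khq quc
Hunk 4: at line 13 remove [khq] add [sxuw,uzge] -> 16 lines: coegq euqmf ztp pgq mysbn dbo bgh azs bxc jlngs gdsm koxm ycd sxuw uzge quc
Hunk 5: at line 12 remove [sxuw] add [qtj] -> 16 lines: coegq euqmf ztp pgq mysbn dbo bgh azs bxc jlngs gdsm koxm ycd qtj uzge quc
Hunk 6: at line 1 remove [euqmf] add [ncbcg] -> 16 lines: coegq ncbcg ztp pgq mysbn dbo bgh azs bxc jlngs gdsm koxm ycd qtj uzge quc
Final line count: 16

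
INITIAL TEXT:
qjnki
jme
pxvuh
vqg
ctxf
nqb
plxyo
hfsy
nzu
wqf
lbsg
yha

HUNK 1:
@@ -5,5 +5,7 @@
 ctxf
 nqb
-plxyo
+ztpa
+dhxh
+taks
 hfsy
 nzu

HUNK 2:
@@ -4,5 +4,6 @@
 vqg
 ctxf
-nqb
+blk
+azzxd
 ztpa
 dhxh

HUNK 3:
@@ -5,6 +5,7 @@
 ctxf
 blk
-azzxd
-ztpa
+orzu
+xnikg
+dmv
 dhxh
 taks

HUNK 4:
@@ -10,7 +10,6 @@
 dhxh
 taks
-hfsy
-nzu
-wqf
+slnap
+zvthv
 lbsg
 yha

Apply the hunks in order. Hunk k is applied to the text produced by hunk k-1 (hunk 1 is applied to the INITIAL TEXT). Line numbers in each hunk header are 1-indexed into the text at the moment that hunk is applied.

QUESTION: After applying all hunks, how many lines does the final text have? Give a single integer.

Hunk 1: at line 5 remove [plxyo] add [ztpa,dhxh,taks] -> 14 lines: qjnki jme pxvuh vqg ctxf nqb ztpa dhxh taks hfsy nzu wqf lbsg yha
Hunk 2: at line 4 remove [nqb] add [blk,azzxd] -> 15 lines: qjnki jme pxvuh vqg ctxf blk azzxd ztpa dhxh taks hfsy nzu wqf lbsg yha
Hunk 3: at line 5 remove [azzxd,ztpa] add [orzu,xnikg,dmv] -> 16 lines: qjnki jme pxvuh vqg ctxf blk orzu xnikg dmv dhxh taks hfsy nzu wqf lbsg yha
Hunk 4: at line 10 remove [hfsy,nzu,wqf] add [slnap,zvthv] -> 15 lines: qjnki jme pxvuh vqg ctxf blk orzu xnikg dmv dhxh taks slnap zvthv lbsg yha
Final line count: 15

Answer: 15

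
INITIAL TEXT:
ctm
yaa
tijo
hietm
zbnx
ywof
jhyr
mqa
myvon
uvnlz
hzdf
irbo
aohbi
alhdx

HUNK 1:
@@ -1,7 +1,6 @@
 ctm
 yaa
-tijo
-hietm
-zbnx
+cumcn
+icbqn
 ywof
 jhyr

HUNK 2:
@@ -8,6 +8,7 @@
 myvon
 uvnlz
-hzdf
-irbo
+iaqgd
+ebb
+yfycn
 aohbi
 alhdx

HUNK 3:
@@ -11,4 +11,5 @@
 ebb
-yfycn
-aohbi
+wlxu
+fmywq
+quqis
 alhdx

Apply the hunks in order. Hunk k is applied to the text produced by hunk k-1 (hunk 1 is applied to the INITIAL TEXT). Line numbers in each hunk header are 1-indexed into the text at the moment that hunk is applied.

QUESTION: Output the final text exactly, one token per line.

Hunk 1: at line 1 remove [tijo,hietm,zbnx] add [cumcn,icbqn] -> 13 lines: ctm yaa cumcn icbqn ywof jhyr mqa myvon uvnlz hzdf irbo aohbi alhdx
Hunk 2: at line 8 remove [hzdf,irbo] add [iaqgd,ebb,yfycn] -> 14 lines: ctm yaa cumcn icbqn ywof jhyr mqa myvon uvnlz iaqgd ebb yfycn aohbi alhdx
Hunk 3: at line 11 remove [yfycn,aohbi] add [wlxu,fmywq,quqis] -> 15 lines: ctm yaa cumcn icbqn ywof jhyr mqa myvon uvnlz iaqgd ebb wlxu fmywq quqis alhdx

Answer: ctm
yaa
cumcn
icbqn
ywof
jhyr
mqa
myvon
uvnlz
iaqgd
ebb
wlxu
fmywq
quqis
alhdx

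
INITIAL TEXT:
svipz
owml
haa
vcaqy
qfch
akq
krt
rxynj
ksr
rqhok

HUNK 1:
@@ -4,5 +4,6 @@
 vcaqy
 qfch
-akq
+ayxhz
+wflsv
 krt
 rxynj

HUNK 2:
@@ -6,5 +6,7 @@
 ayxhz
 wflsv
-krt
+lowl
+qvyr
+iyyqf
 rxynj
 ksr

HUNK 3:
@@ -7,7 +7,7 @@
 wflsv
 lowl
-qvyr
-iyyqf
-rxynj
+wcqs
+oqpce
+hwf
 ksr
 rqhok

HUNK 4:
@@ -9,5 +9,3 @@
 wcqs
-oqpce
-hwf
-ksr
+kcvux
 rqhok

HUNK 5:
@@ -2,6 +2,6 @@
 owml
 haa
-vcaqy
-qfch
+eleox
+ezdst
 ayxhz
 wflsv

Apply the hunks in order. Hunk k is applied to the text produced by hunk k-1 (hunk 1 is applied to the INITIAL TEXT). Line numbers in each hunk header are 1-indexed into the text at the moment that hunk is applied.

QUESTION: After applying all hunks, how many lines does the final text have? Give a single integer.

Answer: 11

Derivation:
Hunk 1: at line 4 remove [akq] add [ayxhz,wflsv] -> 11 lines: svipz owml haa vcaqy qfch ayxhz wflsv krt rxynj ksr rqhok
Hunk 2: at line 6 remove [krt] add [lowl,qvyr,iyyqf] -> 13 lines: svipz owml haa vcaqy qfch ayxhz wflsv lowl qvyr iyyqf rxynj ksr rqhok
Hunk 3: at line 7 remove [qvyr,iyyqf,rxynj] add [wcqs,oqpce,hwf] -> 13 lines: svipz owml haa vcaqy qfch ayxhz wflsv lowl wcqs oqpce hwf ksr rqhok
Hunk 4: at line 9 remove [oqpce,hwf,ksr] add [kcvux] -> 11 lines: svipz owml haa vcaqy qfch ayxhz wflsv lowl wcqs kcvux rqhok
Hunk 5: at line 2 remove [vcaqy,qfch] add [eleox,ezdst] -> 11 lines: svipz owml haa eleox ezdst ayxhz wflsv lowl wcqs kcvux rqhok
Final line count: 11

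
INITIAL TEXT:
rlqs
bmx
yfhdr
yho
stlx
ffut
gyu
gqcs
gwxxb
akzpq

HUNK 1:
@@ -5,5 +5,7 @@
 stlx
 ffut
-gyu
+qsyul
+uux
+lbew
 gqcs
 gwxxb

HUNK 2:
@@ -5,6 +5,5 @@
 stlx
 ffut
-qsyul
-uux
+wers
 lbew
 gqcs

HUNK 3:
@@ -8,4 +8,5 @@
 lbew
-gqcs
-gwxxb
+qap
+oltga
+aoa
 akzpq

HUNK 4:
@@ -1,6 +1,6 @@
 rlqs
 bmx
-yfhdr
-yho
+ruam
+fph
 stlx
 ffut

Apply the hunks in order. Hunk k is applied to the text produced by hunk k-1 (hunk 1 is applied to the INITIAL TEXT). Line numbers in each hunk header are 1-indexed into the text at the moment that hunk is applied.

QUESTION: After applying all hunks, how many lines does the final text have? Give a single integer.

Hunk 1: at line 5 remove [gyu] add [qsyul,uux,lbew] -> 12 lines: rlqs bmx yfhdr yho stlx ffut qsyul uux lbew gqcs gwxxb akzpq
Hunk 2: at line 5 remove [qsyul,uux] add [wers] -> 11 lines: rlqs bmx yfhdr yho stlx ffut wers lbew gqcs gwxxb akzpq
Hunk 3: at line 8 remove [gqcs,gwxxb] add [qap,oltga,aoa] -> 12 lines: rlqs bmx yfhdr yho stlx ffut wers lbew qap oltga aoa akzpq
Hunk 4: at line 1 remove [yfhdr,yho] add [ruam,fph] -> 12 lines: rlqs bmx ruam fph stlx ffut wers lbew qap oltga aoa akzpq
Final line count: 12

Answer: 12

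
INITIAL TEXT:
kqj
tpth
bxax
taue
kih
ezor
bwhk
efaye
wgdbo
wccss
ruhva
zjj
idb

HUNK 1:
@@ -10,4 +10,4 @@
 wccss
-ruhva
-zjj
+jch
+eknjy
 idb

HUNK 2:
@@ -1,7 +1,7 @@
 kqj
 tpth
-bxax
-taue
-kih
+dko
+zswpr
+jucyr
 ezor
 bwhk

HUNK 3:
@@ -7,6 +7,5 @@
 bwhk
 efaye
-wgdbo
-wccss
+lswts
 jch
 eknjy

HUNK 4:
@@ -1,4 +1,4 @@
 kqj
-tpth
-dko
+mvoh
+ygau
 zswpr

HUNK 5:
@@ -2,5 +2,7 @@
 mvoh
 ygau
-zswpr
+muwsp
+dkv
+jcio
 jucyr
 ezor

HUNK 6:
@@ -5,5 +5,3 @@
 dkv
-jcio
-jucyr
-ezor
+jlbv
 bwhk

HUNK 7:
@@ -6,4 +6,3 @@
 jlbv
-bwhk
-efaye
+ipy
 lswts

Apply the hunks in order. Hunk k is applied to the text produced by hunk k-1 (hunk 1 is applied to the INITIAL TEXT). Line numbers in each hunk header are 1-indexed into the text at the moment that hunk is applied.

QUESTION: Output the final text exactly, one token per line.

Hunk 1: at line 10 remove [ruhva,zjj] add [jch,eknjy] -> 13 lines: kqj tpth bxax taue kih ezor bwhk efaye wgdbo wccss jch eknjy idb
Hunk 2: at line 1 remove [bxax,taue,kih] add [dko,zswpr,jucyr] -> 13 lines: kqj tpth dko zswpr jucyr ezor bwhk efaye wgdbo wccss jch eknjy idb
Hunk 3: at line 7 remove [wgdbo,wccss] add [lswts] -> 12 lines: kqj tpth dko zswpr jucyr ezor bwhk efaye lswts jch eknjy idb
Hunk 4: at line 1 remove [tpth,dko] add [mvoh,ygau] -> 12 lines: kqj mvoh ygau zswpr jucyr ezor bwhk efaye lswts jch eknjy idb
Hunk 5: at line 2 remove [zswpr] add [muwsp,dkv,jcio] -> 14 lines: kqj mvoh ygau muwsp dkv jcio jucyr ezor bwhk efaye lswts jch eknjy idb
Hunk 6: at line 5 remove [jcio,jucyr,ezor] add [jlbv] -> 12 lines: kqj mvoh ygau muwsp dkv jlbv bwhk efaye lswts jch eknjy idb
Hunk 7: at line 6 remove [bwhk,efaye] add [ipy] -> 11 lines: kqj mvoh ygau muwsp dkv jlbv ipy lswts jch eknjy idb

Answer: kqj
mvoh
ygau
muwsp
dkv
jlbv
ipy
lswts
jch
eknjy
idb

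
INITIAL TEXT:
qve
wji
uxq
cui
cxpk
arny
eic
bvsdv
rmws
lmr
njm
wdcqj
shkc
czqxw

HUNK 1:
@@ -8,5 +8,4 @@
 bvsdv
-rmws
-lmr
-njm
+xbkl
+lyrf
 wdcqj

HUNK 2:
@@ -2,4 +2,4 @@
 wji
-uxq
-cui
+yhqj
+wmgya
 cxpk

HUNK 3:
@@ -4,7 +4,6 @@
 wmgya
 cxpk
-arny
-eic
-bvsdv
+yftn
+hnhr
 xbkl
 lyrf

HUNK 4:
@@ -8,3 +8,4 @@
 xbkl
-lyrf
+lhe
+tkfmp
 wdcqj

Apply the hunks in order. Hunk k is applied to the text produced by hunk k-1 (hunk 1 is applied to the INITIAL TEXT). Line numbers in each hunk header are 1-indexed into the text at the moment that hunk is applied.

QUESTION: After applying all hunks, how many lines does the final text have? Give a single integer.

Answer: 13

Derivation:
Hunk 1: at line 8 remove [rmws,lmr,njm] add [xbkl,lyrf] -> 13 lines: qve wji uxq cui cxpk arny eic bvsdv xbkl lyrf wdcqj shkc czqxw
Hunk 2: at line 2 remove [uxq,cui] add [yhqj,wmgya] -> 13 lines: qve wji yhqj wmgya cxpk arny eic bvsdv xbkl lyrf wdcqj shkc czqxw
Hunk 3: at line 4 remove [arny,eic,bvsdv] add [yftn,hnhr] -> 12 lines: qve wji yhqj wmgya cxpk yftn hnhr xbkl lyrf wdcqj shkc czqxw
Hunk 4: at line 8 remove [lyrf] add [lhe,tkfmp] -> 13 lines: qve wji yhqj wmgya cxpk yftn hnhr xbkl lhe tkfmp wdcqj shkc czqxw
Final line count: 13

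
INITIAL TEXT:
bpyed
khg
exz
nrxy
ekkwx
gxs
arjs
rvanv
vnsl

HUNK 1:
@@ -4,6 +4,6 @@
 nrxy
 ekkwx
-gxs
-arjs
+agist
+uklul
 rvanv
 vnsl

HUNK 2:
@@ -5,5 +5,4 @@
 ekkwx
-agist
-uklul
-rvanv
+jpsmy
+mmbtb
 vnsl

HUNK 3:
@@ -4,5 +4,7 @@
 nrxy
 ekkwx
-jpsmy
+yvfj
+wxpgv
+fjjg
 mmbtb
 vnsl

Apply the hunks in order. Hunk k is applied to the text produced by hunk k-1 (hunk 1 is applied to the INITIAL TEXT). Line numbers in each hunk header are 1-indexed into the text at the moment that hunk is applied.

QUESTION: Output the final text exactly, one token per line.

Answer: bpyed
khg
exz
nrxy
ekkwx
yvfj
wxpgv
fjjg
mmbtb
vnsl

Derivation:
Hunk 1: at line 4 remove [gxs,arjs] add [agist,uklul] -> 9 lines: bpyed khg exz nrxy ekkwx agist uklul rvanv vnsl
Hunk 2: at line 5 remove [agist,uklul,rvanv] add [jpsmy,mmbtb] -> 8 lines: bpyed khg exz nrxy ekkwx jpsmy mmbtb vnsl
Hunk 3: at line 4 remove [jpsmy] add [yvfj,wxpgv,fjjg] -> 10 lines: bpyed khg exz nrxy ekkwx yvfj wxpgv fjjg mmbtb vnsl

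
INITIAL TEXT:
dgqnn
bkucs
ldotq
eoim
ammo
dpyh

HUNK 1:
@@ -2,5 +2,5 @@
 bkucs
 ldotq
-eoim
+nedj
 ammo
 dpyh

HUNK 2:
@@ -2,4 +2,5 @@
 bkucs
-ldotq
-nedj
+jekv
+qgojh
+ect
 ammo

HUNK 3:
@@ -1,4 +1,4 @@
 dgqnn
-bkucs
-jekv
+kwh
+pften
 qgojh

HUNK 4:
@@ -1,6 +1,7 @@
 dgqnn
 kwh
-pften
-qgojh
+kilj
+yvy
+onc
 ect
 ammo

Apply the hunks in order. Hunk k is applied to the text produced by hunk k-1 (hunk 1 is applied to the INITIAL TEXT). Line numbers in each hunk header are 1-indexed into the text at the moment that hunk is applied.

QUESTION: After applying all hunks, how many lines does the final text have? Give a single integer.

Hunk 1: at line 2 remove [eoim] add [nedj] -> 6 lines: dgqnn bkucs ldotq nedj ammo dpyh
Hunk 2: at line 2 remove [ldotq,nedj] add [jekv,qgojh,ect] -> 7 lines: dgqnn bkucs jekv qgojh ect ammo dpyh
Hunk 3: at line 1 remove [bkucs,jekv] add [kwh,pften] -> 7 lines: dgqnn kwh pften qgojh ect ammo dpyh
Hunk 4: at line 1 remove [pften,qgojh] add [kilj,yvy,onc] -> 8 lines: dgqnn kwh kilj yvy onc ect ammo dpyh
Final line count: 8

Answer: 8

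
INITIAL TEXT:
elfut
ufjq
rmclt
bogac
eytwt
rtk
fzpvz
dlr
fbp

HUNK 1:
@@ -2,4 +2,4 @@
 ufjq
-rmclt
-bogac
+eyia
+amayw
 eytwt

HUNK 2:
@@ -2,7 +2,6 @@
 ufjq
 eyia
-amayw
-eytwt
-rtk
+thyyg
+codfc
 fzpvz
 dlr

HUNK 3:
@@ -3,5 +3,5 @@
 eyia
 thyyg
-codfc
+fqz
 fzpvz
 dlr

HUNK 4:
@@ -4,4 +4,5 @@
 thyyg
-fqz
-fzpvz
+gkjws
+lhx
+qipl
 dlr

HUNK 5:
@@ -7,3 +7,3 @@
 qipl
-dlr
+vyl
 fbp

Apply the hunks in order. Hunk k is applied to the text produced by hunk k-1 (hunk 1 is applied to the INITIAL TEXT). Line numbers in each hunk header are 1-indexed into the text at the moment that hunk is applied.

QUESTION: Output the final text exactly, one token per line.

Hunk 1: at line 2 remove [rmclt,bogac] add [eyia,amayw] -> 9 lines: elfut ufjq eyia amayw eytwt rtk fzpvz dlr fbp
Hunk 2: at line 2 remove [amayw,eytwt,rtk] add [thyyg,codfc] -> 8 lines: elfut ufjq eyia thyyg codfc fzpvz dlr fbp
Hunk 3: at line 3 remove [codfc] add [fqz] -> 8 lines: elfut ufjq eyia thyyg fqz fzpvz dlr fbp
Hunk 4: at line 4 remove [fqz,fzpvz] add [gkjws,lhx,qipl] -> 9 lines: elfut ufjq eyia thyyg gkjws lhx qipl dlr fbp
Hunk 5: at line 7 remove [dlr] add [vyl] -> 9 lines: elfut ufjq eyia thyyg gkjws lhx qipl vyl fbp

Answer: elfut
ufjq
eyia
thyyg
gkjws
lhx
qipl
vyl
fbp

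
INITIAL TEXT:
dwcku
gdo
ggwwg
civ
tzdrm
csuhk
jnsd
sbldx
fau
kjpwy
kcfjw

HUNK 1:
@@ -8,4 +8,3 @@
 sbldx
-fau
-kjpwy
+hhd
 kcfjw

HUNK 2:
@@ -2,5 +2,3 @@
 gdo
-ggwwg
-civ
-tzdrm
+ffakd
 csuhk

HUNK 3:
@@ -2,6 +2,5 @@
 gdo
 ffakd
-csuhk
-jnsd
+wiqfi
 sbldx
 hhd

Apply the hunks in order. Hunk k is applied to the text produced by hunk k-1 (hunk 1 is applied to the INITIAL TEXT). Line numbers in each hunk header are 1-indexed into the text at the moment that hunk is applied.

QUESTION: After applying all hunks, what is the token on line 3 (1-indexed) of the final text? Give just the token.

Hunk 1: at line 8 remove [fau,kjpwy] add [hhd] -> 10 lines: dwcku gdo ggwwg civ tzdrm csuhk jnsd sbldx hhd kcfjw
Hunk 2: at line 2 remove [ggwwg,civ,tzdrm] add [ffakd] -> 8 lines: dwcku gdo ffakd csuhk jnsd sbldx hhd kcfjw
Hunk 3: at line 2 remove [csuhk,jnsd] add [wiqfi] -> 7 lines: dwcku gdo ffakd wiqfi sbldx hhd kcfjw
Final line 3: ffakd

Answer: ffakd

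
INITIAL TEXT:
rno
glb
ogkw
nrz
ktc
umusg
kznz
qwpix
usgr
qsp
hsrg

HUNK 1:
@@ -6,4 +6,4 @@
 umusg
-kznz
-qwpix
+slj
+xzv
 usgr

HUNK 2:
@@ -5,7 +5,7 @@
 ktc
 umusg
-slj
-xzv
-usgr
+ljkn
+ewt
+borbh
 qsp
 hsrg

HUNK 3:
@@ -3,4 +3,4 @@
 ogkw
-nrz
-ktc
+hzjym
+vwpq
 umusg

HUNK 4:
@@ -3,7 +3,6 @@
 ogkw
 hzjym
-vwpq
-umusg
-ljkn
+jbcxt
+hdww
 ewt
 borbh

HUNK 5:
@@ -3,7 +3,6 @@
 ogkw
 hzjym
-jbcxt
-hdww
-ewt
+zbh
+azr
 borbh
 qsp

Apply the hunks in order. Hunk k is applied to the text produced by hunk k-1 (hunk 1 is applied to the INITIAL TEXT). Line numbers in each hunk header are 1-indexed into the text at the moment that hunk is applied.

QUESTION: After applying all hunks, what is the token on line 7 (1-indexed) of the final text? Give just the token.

Answer: borbh

Derivation:
Hunk 1: at line 6 remove [kznz,qwpix] add [slj,xzv] -> 11 lines: rno glb ogkw nrz ktc umusg slj xzv usgr qsp hsrg
Hunk 2: at line 5 remove [slj,xzv,usgr] add [ljkn,ewt,borbh] -> 11 lines: rno glb ogkw nrz ktc umusg ljkn ewt borbh qsp hsrg
Hunk 3: at line 3 remove [nrz,ktc] add [hzjym,vwpq] -> 11 lines: rno glb ogkw hzjym vwpq umusg ljkn ewt borbh qsp hsrg
Hunk 4: at line 3 remove [vwpq,umusg,ljkn] add [jbcxt,hdww] -> 10 lines: rno glb ogkw hzjym jbcxt hdww ewt borbh qsp hsrg
Hunk 5: at line 3 remove [jbcxt,hdww,ewt] add [zbh,azr] -> 9 lines: rno glb ogkw hzjym zbh azr borbh qsp hsrg
Final line 7: borbh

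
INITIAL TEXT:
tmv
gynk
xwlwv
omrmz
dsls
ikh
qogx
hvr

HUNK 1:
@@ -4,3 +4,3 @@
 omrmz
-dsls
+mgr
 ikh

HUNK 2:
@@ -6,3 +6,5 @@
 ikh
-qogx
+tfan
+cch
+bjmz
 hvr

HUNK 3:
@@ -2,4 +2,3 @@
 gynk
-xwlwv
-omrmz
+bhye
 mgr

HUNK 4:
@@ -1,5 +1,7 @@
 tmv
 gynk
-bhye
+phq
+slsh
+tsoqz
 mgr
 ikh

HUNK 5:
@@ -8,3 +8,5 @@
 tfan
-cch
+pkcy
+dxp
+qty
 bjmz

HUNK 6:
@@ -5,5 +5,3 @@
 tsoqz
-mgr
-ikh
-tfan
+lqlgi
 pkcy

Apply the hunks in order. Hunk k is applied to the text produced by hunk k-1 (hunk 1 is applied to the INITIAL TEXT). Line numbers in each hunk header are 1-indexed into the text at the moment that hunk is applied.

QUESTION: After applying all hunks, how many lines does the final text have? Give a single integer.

Hunk 1: at line 4 remove [dsls] add [mgr] -> 8 lines: tmv gynk xwlwv omrmz mgr ikh qogx hvr
Hunk 2: at line 6 remove [qogx] add [tfan,cch,bjmz] -> 10 lines: tmv gynk xwlwv omrmz mgr ikh tfan cch bjmz hvr
Hunk 3: at line 2 remove [xwlwv,omrmz] add [bhye] -> 9 lines: tmv gynk bhye mgr ikh tfan cch bjmz hvr
Hunk 4: at line 1 remove [bhye] add [phq,slsh,tsoqz] -> 11 lines: tmv gynk phq slsh tsoqz mgr ikh tfan cch bjmz hvr
Hunk 5: at line 8 remove [cch] add [pkcy,dxp,qty] -> 13 lines: tmv gynk phq slsh tsoqz mgr ikh tfan pkcy dxp qty bjmz hvr
Hunk 6: at line 5 remove [mgr,ikh,tfan] add [lqlgi] -> 11 lines: tmv gynk phq slsh tsoqz lqlgi pkcy dxp qty bjmz hvr
Final line count: 11

Answer: 11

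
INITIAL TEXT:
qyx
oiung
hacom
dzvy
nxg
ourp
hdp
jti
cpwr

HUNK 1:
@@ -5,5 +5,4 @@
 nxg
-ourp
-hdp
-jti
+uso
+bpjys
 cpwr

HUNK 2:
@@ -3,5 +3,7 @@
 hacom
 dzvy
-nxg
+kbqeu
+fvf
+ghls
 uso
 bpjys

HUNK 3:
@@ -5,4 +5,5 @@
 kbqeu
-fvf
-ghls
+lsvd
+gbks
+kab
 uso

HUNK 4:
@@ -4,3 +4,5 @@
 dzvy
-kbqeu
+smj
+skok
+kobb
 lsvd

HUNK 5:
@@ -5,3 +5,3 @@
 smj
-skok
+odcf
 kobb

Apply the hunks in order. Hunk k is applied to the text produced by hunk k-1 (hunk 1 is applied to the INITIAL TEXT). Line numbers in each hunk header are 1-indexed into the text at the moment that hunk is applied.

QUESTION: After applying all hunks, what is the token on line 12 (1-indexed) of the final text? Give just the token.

Hunk 1: at line 5 remove [ourp,hdp,jti] add [uso,bpjys] -> 8 lines: qyx oiung hacom dzvy nxg uso bpjys cpwr
Hunk 2: at line 3 remove [nxg] add [kbqeu,fvf,ghls] -> 10 lines: qyx oiung hacom dzvy kbqeu fvf ghls uso bpjys cpwr
Hunk 3: at line 5 remove [fvf,ghls] add [lsvd,gbks,kab] -> 11 lines: qyx oiung hacom dzvy kbqeu lsvd gbks kab uso bpjys cpwr
Hunk 4: at line 4 remove [kbqeu] add [smj,skok,kobb] -> 13 lines: qyx oiung hacom dzvy smj skok kobb lsvd gbks kab uso bpjys cpwr
Hunk 5: at line 5 remove [skok] add [odcf] -> 13 lines: qyx oiung hacom dzvy smj odcf kobb lsvd gbks kab uso bpjys cpwr
Final line 12: bpjys

Answer: bpjys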